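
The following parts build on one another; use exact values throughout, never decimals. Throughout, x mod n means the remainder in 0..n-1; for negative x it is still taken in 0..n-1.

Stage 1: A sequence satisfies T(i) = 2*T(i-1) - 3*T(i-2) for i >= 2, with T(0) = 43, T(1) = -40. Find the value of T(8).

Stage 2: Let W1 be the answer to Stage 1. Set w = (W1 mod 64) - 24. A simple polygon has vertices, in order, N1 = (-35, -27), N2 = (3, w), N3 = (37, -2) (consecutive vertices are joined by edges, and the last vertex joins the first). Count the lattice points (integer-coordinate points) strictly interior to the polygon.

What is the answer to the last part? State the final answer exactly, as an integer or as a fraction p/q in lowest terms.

Stage 1: T(2) = 2*(-40) - 3*(43) = -209; iterating: T(2)=-209, T(3)=-298, T(4)=31, T(5)=956, T(6)=1819, T(7)=770, T(8)=-3917; answer -3917
Stage 2: W1 = -3917; w = 27; cross terms: (-35*27 - 3*-27)=-864, (3*-2 - 37*27)=-1005, (37*-27 - -35*-2)=-1069; twice the area = |-2938| = 2938; area = 1469; boundary points = 2 + 1 + 1 = 4; strictly interior points = area - boundary/2 + 1 = 1468; answer 1468

1468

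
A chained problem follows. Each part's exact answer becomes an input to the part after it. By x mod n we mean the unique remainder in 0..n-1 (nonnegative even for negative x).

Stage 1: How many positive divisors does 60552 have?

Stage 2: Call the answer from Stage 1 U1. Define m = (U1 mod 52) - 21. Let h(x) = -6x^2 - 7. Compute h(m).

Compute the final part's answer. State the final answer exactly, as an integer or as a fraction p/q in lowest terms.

Stage 1: 60552 = 2^3 * 3^2 * 29^2; number of divisors = (3+1) * (2+1) * (2+1) = 36; answer 36
Stage 2: U1 = 36; m = 15; -6*(15)^2 - 7 = (-1350) + (-7) = -1357; answer -1357

-1357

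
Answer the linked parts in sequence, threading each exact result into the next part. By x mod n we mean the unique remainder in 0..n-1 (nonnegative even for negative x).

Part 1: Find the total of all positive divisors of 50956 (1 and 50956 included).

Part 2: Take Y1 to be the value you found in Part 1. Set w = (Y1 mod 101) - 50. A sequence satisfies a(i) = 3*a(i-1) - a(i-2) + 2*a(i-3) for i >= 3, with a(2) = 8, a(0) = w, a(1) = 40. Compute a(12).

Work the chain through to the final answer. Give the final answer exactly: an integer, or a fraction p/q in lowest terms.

Part 1: 50956 = 2^2 * 12739; sigma = (1 + 2 + 4) * (1 + 12739) = 7 * 12740 = 89180; answer 89180
Part 2: Y1 = 89180; w = 48; a(3) = 3*(8) - 1*(40) + 2*(48) = 80; iterating: a(3)=80, a(4)=312, a(5)=872, a(6)=2464, a(7)=7144, a(8)=20712, a(9)=59920, a(10)=173336, a(11)=501512, a(12)=1451040; answer 1451040

1451040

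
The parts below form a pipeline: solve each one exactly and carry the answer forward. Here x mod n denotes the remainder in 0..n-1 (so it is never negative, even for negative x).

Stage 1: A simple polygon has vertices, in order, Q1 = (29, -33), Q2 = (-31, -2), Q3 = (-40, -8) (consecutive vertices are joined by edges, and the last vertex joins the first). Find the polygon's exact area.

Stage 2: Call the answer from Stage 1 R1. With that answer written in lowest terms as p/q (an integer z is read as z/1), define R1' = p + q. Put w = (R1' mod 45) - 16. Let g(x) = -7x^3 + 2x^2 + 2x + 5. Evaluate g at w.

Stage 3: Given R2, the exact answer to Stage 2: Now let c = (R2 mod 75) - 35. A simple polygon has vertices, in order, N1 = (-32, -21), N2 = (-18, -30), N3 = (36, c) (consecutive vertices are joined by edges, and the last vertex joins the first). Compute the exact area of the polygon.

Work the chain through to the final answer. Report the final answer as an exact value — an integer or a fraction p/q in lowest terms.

Stage 1: cross terms: (29*-2 - -31*-33)=-1081, (-31*-8 - -40*-2)=168, (-40*-33 - 29*-8)=1552; twice the area = |639| = 639; area = 639/2; answer 639/2
Stage 2: R1 = 639/2; threaded value p + q = 641; w = -5; -7*(-5)^3 + 2*(-5)^2 + 2*(-5)^1 + 5 = (875) + (50) + (-10) + (5) = 920; answer 920
Stage 3: R2 = 920; c = -15; cross terms: (-32*-30 - -18*-21)=582, (-18*-15 - 36*-30)=1350, (36*-21 - -32*-15)=-1236; twice the area = |696| = 696; area = 348; answer 348

348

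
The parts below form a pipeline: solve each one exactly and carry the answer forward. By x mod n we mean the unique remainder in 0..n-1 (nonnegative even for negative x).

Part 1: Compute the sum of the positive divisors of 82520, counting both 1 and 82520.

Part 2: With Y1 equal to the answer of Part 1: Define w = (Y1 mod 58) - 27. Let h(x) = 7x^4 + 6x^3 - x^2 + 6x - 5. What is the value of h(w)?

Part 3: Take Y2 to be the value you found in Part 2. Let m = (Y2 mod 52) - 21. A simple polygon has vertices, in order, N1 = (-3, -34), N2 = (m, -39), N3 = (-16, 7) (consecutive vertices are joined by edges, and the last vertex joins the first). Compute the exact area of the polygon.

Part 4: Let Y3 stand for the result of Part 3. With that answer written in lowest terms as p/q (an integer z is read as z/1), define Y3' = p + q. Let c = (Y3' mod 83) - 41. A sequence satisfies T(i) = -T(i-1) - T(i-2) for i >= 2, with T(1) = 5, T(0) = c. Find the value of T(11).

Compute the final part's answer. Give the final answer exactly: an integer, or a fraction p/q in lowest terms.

Part 1: 82520 = 2^3 * 5 * 2063; sigma = (1 + 2 + 4 + 8) * (1 + 5) * (1 + 2063) = 15 * 6 * 2064 = 185760; answer 185760
Part 2: Y1 = 185760; w = 17; 7*(17)^4 + 6*(17)^3 - 1*(17)^2 + 6*(17)^1 - 5 = (584647) + (29478) + (-289) + (102) + (-5) = 613933; answer 613933
Part 3: Y2 = 613933; m = 0; cross terms: (-3*-39 - 0*-34)=117, (0*7 - -16*-39)=-624, (-16*-34 - -3*7)=565; twice the area = |58| = 58; area = 29; answer 29
Part 4: Y3 = 29; threaded value p + q = 30; c = -11; T(2) = -1*(5) - 1*(-11) = 6; iterating: T(2)=6, T(3)=-11, T(4)=5, T(5)=6, T(6)=-11, T(7)=5, T(8)=6, T(9)=-11, T(10)=5, T(11)=6; answer 6

6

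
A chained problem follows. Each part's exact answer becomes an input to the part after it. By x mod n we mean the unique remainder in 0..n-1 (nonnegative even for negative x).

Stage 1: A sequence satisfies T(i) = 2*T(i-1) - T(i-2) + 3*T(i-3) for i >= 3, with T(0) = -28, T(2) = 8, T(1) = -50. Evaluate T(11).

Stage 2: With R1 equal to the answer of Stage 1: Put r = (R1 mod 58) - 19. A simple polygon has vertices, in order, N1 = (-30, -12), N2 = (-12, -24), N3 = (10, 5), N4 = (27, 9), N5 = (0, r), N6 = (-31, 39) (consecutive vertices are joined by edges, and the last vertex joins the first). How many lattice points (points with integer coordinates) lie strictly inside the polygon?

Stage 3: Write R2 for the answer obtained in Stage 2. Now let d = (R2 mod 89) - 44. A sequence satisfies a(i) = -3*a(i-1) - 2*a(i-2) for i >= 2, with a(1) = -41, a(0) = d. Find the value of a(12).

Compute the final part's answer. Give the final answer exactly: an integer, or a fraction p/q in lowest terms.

Stage 1: T(3) = 2*(8) - 1*(-50) + 3*(-28) = -18; iterating: T(3)=-18, T(4)=-194, T(5)=-346, T(6)=-552, T(7)=-1340, T(8)=-3166, T(9)=-6648, T(10)=-14150, T(11)=-31150; answer -31150
Stage 2: R1 = -31150; r = 35; cross terms: (-30*-24 - -12*-12)=576, (-12*5 - 10*-24)=180, (10*9 - 27*5)=-45, (27*35 - 0*9)=945, (0*39 - -31*35)=1085, (-31*-12 - -30*39)=1542; twice the area = |4283| = 4283; area = 4283/2; boundary points = 6 + 1 + 1 + 1 + 1 + 1 = 11; strictly interior points = area - boundary/2 + 1 = 2137; answer 2137
Stage 3: R2 = 2137; d = -43; a(2) = -3*(-41) - 2*(-43) = 209; iterating: a(2)=209, a(3)=-545, a(4)=1217, a(5)=-2561, a(6)=5249, a(7)=-10625, a(8)=21377, a(9)=-42881, a(10)=85889, a(11)=-171905, a(12)=343937; answer 343937

343937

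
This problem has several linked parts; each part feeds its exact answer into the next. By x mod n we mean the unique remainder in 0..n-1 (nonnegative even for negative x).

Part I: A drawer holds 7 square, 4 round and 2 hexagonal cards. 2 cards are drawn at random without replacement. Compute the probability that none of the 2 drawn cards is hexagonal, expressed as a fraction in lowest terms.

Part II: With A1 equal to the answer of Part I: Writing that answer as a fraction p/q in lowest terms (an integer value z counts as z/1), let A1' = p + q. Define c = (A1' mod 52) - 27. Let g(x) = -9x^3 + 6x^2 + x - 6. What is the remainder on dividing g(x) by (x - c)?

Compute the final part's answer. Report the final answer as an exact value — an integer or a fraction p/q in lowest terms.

-52

Part I: total draws C(13,2) = 78; favorable C(11,2) = 55; P = 55/78; answer 55/78
Part II: A1 = 55/78; threaded value p + q = 133; c = 2; remainder = value at the root: -9*(2)^3 + 6*(2)^2 + 1*(2)^1 - 6 = (-72) + (24) + (2) + (-6) = -52; answer -52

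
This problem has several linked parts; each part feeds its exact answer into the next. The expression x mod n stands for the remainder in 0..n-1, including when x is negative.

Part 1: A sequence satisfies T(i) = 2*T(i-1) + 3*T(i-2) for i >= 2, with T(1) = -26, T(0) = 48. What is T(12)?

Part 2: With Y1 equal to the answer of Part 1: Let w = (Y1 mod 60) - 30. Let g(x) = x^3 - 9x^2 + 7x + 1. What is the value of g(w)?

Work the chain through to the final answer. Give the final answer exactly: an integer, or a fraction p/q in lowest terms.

-15157

Part 1: T(2) = 2*(-26) + 3*(48) = 92; iterating: T(2)=92, T(3)=106, T(4)=488, T(5)=1294, T(6)=4052, T(7)=11986, T(8)=36128, T(9)=108214, T(10)=324812, T(11)=974266, T(12)=2922968; answer 2922968
Part 2: Y1 = 2922968; w = -22; 1*(-22)^3 - 9*(-22)^2 + 7*(-22)^1 + 1 = (-10648) + (-4356) + (-154) + (1) = -15157; answer -15157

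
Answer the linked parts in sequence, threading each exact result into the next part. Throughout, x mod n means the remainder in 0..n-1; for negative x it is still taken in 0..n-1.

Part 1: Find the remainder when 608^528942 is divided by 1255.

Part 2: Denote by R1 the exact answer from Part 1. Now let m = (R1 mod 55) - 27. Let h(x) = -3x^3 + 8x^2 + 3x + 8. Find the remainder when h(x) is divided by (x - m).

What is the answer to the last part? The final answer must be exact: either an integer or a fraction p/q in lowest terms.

Part 1: squarings mod 1255: 608^1=608, 608^2=694, 608^4=971, 608^8=336, 608^16=1201, 608^32=406, 608^64=431, 608^128=21, 608^256=441, 608^512=1211, 608^1024=681, 608^2048=666, 608^4096=541, 608^8192=266, 608^16384=476, 608^32768=676, 608^65536=156, 608^131072=491, 608^262144=121, 608^524288=836; 608^528942 = 608^2 * 608^4 * 608^8 * 608^32 * 608^512 * 608^4096 * 608^524288 = 1019 (mod 1255); answer 1019
Part 2: R1 = 1019; m = 2; remainder = value at the root: -3*(2)^3 + 8*(2)^2 + 3*(2)^1 + 8 = (-24) + (32) + (6) + (8) = 22; answer 22

22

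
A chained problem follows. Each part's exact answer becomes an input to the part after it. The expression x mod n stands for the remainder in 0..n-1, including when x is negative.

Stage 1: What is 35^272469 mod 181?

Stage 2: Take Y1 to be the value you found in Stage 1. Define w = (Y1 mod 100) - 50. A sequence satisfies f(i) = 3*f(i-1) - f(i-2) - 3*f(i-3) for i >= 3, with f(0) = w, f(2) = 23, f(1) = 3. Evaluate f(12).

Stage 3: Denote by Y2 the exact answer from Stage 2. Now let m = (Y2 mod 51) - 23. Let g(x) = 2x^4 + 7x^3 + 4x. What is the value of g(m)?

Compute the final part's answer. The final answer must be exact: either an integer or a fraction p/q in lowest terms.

Stage 1: squarings mod 181: 35^1=35, 35^2=139, 35^4=135, 35^8=125, 35^16=59, 35^32=42, 35^64=135, 35^128=125, 35^256=59, 35^512=42, 35^1024=135, 35^2048=125, 35^4096=59, 35^8192=42, 35^16384=135, 35^32768=125, 35^65536=59, 35^131072=42, 35^262144=135; 35^272469 = 35^1 * 35^4 * 35^16 * 35^64 * 35^2048 * 35^8192 * 35^262144 = 31 (mod 181); answer 31
Stage 2: Y1 = 31; w = -19; f(3) = 3*(23) - 1*(3) - 3*(-19) = 123; iterating: f(3)=123, f(4)=337, f(5)=819, f(6)=1751, f(7)=3423, f(8)=6061, f(9)=9507, f(10)=12191, f(11)=8883, f(12)=-14063; answer -14063
Stage 3: Y2 = -14063; m = -10; 2*(-10)^4 + 7*(-10)^3 + 4*(-10)^1 = (20000) + (-7000) + (-40) = 12960; answer 12960

12960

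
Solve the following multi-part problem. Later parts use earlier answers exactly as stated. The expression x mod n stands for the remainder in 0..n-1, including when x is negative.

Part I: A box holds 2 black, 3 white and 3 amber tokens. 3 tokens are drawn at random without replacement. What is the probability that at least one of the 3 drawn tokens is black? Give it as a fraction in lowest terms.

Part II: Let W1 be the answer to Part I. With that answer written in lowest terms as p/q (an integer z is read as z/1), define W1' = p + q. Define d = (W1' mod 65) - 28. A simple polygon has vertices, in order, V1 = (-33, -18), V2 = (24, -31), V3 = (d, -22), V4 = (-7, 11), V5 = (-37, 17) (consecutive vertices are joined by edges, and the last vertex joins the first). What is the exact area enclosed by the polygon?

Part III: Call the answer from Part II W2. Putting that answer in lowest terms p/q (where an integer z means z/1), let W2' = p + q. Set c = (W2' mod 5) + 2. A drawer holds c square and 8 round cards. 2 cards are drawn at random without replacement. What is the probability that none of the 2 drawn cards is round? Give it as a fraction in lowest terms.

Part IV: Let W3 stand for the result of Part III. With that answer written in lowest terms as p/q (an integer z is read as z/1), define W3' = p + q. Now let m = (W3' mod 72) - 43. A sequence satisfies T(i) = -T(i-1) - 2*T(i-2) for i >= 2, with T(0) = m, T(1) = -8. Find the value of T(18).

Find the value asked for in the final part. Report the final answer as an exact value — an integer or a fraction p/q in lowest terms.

Part I: total draws C(8,3) = 56; complement C(6,3) = 20; favorable 56 - 20 = 36; P = 9/14; answer 9/14
Part II: W1 = 9/14; threaded value p + q = 23; d = -5; cross terms: (-33*-31 - 24*-18)=1455, (24*-22 - -5*-31)=-683, (-5*11 - -7*-22)=-209, (-7*17 - -37*11)=288, (-37*-18 - -33*17)=1227; twice the area = |2078| = 2078; area = 1039; answer 1039
Part III: W2 = 1039; threaded value p + q = 1040; c = 2; total draws C(10,2) = 45; favorable C(2,2) = 1; P = 1/45; answer 1/45
Part IV: W3 = 1/45; threaded value p + q = 46; m = 3; T(2) = -1*(-8) - 2*(3) = 2; iterating: T(2)=2, T(3)=14, T(4)=-18, T(5)=-10, T(6)=46, T(7)=-26, T(8)=-66, T(9)=118, T(10)=14, T(11)=-250, T(12)=222, T(13)=278, T(14)=-722, T(15)=166, T(16)=1278, T(17)=-1610, T(18)=-946; answer -946

-946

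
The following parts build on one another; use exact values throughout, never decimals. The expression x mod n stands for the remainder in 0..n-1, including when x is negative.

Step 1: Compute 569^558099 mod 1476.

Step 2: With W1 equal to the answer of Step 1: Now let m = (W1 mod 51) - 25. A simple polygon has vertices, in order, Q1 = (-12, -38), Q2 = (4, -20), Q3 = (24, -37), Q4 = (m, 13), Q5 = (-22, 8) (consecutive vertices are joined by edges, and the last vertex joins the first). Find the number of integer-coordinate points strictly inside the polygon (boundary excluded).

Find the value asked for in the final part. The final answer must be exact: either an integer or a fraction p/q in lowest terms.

Step 1: squarings mod 1476: 569^1=569, 569^2=517, 569^4=133, 569^8=1453, 569^16=529, 569^32=877, 569^64=133, 569^128=1453, 569^256=529, 569^512=877, 569^1024=133, 569^2048=1453, 569^4096=529, 569^8192=877, 569^16384=133, 569^32768=1453, 569^65536=529, 569^131072=877, 569^262144=133, 569^524288=1453; 569^558099 = 569^1 * 569^2 * 569^16 * 569^1024 * 569^32768 * 569^524288 = 377 (mod 1476); answer 377
Step 2: W1 = 377; m = -5; cross terms: (-12*-20 - 4*-38)=392, (4*-37 - 24*-20)=332, (24*13 - -5*-37)=127, (-5*8 - -22*13)=246, (-22*-38 - -12*8)=932; twice the area = |2029| = 2029; area = 2029/2; boundary points = 2 + 1 + 1 + 1 + 2 = 7; strictly interior points = area - boundary/2 + 1 = 1012; answer 1012

1012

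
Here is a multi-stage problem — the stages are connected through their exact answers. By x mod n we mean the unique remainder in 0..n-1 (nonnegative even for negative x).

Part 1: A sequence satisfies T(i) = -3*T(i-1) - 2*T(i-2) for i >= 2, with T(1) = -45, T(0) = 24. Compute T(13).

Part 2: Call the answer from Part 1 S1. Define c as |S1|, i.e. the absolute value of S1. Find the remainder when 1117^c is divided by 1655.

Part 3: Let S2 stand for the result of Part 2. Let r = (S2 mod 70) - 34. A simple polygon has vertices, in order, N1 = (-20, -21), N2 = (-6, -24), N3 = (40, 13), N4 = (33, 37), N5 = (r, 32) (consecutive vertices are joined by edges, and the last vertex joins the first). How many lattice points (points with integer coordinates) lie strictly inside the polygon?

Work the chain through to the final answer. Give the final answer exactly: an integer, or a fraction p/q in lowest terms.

Part 1: T(2) = -3*(-45) - 2*(24) = 87; iterating: T(2)=87, T(3)=-171, T(4)=339, T(5)=-675, T(6)=1347, T(7)=-2691, T(8)=5379, T(9)=-10755, T(10)=21507, T(11)=-43011, T(12)=86019, T(13)=-172035; answer -172035
Part 2: S1 = -172035; c = 172035; squarings mod 1655: 1117^1=1117, 1117^2=1474, 1117^4=1316, 1117^8=726, 1117^16=786, 1117^32=481, 1117^64=1316, 1117^128=726, 1117^256=786, 1117^512=481, 1117^1024=1316, 1117^2048=726, 1117^4096=786, 1117^8192=481, 1117^16384=1316, 1117^32768=726, 1117^65536=786, 1117^131072=481; 1117^172035 = 1117^1 * 1117^2 * 1117^8192 * 1117^32768 * 1117^131072 = 663 (mod 1655); answer 663
Part 3: S2 = 663; r = -1; cross terms: (-20*-24 - -6*-21)=354, (-6*13 - 40*-24)=882, (40*37 - 33*13)=1051, (33*32 - -1*37)=1093, (-1*-21 - -20*32)=661; twice the area = |4041| = 4041; area = 4041/2; boundary points = 1 + 1 + 1 + 1 + 1 = 5; strictly interior points = area - boundary/2 + 1 = 2019; answer 2019

2019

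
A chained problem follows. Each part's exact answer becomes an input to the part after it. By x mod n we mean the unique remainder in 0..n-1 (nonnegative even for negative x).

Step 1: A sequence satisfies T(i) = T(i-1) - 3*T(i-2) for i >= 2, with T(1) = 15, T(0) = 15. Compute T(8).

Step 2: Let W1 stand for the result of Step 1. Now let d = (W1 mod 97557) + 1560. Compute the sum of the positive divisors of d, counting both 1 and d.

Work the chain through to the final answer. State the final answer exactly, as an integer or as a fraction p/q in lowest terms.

161280

Step 1: T(2) = 1*(15) - 3*(15) = -30; iterating: T(2)=-30, T(3)=-75, T(4)=15, T(5)=240, T(6)=195, T(7)=-525, T(8)=-1110; answer -1110
Step 2: W1 = -1110; d = 98007; 98007 = 3 * 7 * 13 * 359; sigma = (1 + 3) * (1 + 7) * (1 + 13) * (1 + 359) = 4 * 8 * 14 * 360 = 161280; answer 161280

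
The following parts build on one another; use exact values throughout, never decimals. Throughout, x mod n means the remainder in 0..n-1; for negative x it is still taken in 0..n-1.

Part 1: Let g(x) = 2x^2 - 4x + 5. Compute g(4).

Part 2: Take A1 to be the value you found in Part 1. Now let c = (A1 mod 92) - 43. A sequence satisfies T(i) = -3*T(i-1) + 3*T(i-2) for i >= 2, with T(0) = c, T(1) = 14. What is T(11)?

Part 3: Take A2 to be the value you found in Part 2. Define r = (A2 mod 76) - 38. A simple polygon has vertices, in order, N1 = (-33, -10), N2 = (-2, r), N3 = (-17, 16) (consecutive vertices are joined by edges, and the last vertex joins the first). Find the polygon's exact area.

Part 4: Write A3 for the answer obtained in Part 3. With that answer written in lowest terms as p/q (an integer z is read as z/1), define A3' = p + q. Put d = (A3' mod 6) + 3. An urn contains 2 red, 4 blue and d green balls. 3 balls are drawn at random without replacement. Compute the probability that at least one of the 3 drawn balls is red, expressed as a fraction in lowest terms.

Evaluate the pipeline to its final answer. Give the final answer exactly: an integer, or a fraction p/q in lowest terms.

Part 1: 2*(4)^2 - 4*(4)^1 + 5 = (32) + (-16) + (5) = 21; answer 21
Part 2: A1 = 21; c = -22; T(2) = -3*(14) + 3*(-22) = -108; iterating: T(2)=-108, T(3)=366, T(4)=-1422, T(5)=5364, T(6)=-20358, T(7)=77166, T(8)=-292572, T(9)=1109214, T(10)=-4205358, T(11)=15943716; answer 15943716
Part 3: A2 = 15943716; r = 18; cross terms: (-33*18 - -2*-10)=-614, (-2*16 - -17*18)=274, (-17*-10 - -33*16)=698; twice the area = |358| = 358; area = 179; answer 179
Part 4: A3 = 179; threaded value p + q = 180; d = 3; total draws C(9,3) = 84; complement C(7,3) = 35; favorable 84 - 35 = 49; P = 7/12; answer 7/12

7/12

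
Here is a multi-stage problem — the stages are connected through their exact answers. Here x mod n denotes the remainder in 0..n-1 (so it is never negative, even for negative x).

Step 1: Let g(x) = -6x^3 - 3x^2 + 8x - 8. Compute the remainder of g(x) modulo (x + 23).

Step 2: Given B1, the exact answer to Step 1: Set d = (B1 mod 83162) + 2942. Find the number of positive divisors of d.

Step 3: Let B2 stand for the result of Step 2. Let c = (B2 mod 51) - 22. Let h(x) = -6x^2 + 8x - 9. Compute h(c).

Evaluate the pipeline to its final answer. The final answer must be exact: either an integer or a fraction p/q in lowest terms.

Step 1: remainder = value at the root: -6*(-23)^3 - 3*(-23)^2 + 8*(-23)^1 - 8 = (73002) + (-1587) + (-184) + (-8) = 71223; answer 71223
Step 2: B1 = 71223; d = 74165; 74165 = 5 * 7 * 13 * 163; number of divisors = (1+1) * (1+1) * (1+1) * (1+1) = 16; answer 16
Step 3: B2 = 16; c = -6; -6*(-6)^2 + 8*(-6)^1 - 9 = (-216) + (-48) + (-9) = -273; answer -273

-273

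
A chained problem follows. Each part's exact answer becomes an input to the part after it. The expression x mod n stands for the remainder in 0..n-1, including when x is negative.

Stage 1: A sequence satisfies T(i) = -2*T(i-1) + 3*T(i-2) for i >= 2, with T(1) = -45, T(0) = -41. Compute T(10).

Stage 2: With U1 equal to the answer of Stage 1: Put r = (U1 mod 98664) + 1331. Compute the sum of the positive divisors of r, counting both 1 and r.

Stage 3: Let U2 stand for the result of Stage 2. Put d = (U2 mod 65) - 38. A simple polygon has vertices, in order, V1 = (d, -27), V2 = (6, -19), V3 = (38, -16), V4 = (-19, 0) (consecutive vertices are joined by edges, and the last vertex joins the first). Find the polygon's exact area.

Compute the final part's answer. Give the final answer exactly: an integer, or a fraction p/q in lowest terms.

Stage 1: T(2) = -2*(-45) + 3*(-41) = -33; iterating: T(2)=-33, T(3)=-69, T(4)=39, T(5)=-285, T(6)=687, T(7)=-2229, T(8)=6519, T(9)=-19725, T(10)=59007; answer 59007
Stage 2: U1 = 59007; r = 60338; 60338 = 2 * 30169; sigma = (1 + 2) * (1 + 30169) = 3 * 30170 = 90510; answer 90510
Stage 3: U2 = 90510; d = -8; cross terms: (-8*-19 - 6*-27)=314, (6*-16 - 38*-19)=626, (38*0 - -19*-16)=-304, (-19*-27 - -8*0)=513; twice the area = |1149| = 1149; area = 1149/2; answer 1149/2

1149/2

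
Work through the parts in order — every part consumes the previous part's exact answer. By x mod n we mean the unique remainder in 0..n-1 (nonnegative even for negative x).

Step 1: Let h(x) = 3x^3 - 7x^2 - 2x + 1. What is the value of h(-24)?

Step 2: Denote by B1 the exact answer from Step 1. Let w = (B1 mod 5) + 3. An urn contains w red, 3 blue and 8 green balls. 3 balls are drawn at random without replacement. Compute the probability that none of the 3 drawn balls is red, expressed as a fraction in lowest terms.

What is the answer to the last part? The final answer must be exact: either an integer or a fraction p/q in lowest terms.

165/364

Step 1: 3*(-24)^3 - 7*(-24)^2 - 2*(-24)^1 + 1 = (-41472) + (-4032) + (48) + (1) = -45455; answer -45455
Step 2: B1 = -45455; w = 3; total draws C(14,3) = 364; favorable C(11,3) = 165; P = 165/364; answer 165/364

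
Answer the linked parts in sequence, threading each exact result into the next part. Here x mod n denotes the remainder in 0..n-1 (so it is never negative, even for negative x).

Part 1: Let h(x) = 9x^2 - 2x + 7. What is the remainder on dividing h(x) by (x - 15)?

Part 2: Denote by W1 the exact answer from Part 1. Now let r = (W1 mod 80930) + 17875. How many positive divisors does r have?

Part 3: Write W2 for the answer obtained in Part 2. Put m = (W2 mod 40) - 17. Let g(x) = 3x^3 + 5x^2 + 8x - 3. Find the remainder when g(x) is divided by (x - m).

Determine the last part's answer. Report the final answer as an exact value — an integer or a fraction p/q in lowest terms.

Part 1: remainder = value at the root: 9*(15)^2 - 2*(15)^1 + 7 = (2025) + (-30) + (7) = 2002; answer 2002
Part 2: W1 = 2002; r = 19877; 19877 = 11 * 13 * 139; number of divisors = (1+1) * (1+1) * (1+1) = 8; answer 8
Part 3: W2 = 8; m = -9; remainder = value at the root: 3*(-9)^3 + 5*(-9)^2 + 8*(-9)^1 - 3 = (-2187) + (405) + (-72) + (-3) = -1857; answer -1857

-1857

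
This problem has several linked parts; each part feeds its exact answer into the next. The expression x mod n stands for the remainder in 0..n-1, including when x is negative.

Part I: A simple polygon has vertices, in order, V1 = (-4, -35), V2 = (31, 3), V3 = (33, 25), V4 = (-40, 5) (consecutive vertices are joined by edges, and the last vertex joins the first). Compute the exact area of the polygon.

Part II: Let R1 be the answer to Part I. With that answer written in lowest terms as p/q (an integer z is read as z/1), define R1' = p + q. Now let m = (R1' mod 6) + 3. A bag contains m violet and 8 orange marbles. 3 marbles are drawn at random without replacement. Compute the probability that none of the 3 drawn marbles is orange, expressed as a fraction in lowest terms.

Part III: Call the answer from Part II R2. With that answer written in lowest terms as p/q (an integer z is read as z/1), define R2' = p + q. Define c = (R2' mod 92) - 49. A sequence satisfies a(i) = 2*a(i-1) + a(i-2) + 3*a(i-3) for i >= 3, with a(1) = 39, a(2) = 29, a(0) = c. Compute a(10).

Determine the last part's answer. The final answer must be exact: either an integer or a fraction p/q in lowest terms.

155894

Part I: cross terms: (-4*3 - 31*-35)=1073, (31*25 - 33*3)=676, (33*5 - -40*25)=1165, (-40*-35 - -4*5)=1420; twice the area = |4334| = 4334; area = 2167; answer 2167
Part II: R1 = 2167; threaded value p + q = 2168; m = 5; total draws C(13,3) = 286; favorable C(5,3) = 10; P = 5/143; answer 5/143
Part III: R2 = 5/143; threaded value p + q = 148; c = 7; a(3) = 2*(29) + 1*(39) + 3*(7) = 118; iterating: a(3)=118, a(4)=382, a(5)=969, a(6)=2674, a(7)=7463, a(8)=20507, a(9)=56499, a(10)=155894; answer 155894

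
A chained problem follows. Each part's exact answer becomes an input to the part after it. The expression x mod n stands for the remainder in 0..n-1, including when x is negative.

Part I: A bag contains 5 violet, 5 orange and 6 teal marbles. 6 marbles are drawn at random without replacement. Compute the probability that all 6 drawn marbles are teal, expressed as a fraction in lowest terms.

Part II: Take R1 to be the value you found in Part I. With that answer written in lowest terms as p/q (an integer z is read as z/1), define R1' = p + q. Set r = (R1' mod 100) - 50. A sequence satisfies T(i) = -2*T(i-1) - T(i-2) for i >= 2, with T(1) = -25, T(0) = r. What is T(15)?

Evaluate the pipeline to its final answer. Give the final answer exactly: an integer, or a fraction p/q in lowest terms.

-949

Part I: total draws C(16,6) = 8008; favorable C(6,6) = 1; P = 1/8008; answer 1/8008
Part II: R1 = 1/8008; threaded value p + q = 8009; r = -41; T(2) = -2*(-25) - 1*(-41) = 91; iterating: T(2)=91, T(3)=-157, T(4)=223, T(5)=-289, T(6)=355, T(7)=-421, T(8)=487, T(9)=-553, T(10)=619, T(11)=-685, T(12)=751, T(13)=-817, T(14)=883, T(15)=-949; answer -949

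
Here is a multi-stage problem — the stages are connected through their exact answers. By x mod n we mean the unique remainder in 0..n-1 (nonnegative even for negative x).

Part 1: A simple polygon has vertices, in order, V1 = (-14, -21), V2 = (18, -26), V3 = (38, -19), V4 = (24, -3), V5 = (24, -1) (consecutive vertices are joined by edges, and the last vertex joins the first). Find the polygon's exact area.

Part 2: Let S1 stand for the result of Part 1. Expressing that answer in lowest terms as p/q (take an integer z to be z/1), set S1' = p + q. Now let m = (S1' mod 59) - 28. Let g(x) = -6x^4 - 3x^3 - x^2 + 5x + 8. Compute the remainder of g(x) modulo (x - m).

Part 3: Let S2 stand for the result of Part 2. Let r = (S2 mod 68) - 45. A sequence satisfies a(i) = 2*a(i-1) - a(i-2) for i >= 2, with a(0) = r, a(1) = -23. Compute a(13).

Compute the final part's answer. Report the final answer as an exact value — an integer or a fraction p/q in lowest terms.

-227

Part 1: cross terms: (-14*-26 - 18*-21)=742, (18*-19 - 38*-26)=646, (38*-3 - 24*-19)=342, (24*-1 - 24*-3)=48, (24*-21 - -14*-1)=-518; twice the area = |1260| = 1260; area = 630; answer 630
Part 2: S1 = 630; threaded value p + q = 631; m = 13; remainder = value at the root: -6*(13)^4 - 3*(13)^3 - 1*(13)^2 + 5*(13)^1 + 8 = (-171366) + (-6591) + (-169) + (65) + (8) = -178053; answer -178053
Part 3: S2 = -178053; r = -6; a(2) = 2*(-23) - 1*(-6) = -40; iterating: a(2)=-40, a(3)=-57, a(4)=-74, a(5)=-91, a(6)=-108, a(7)=-125, a(8)=-142, a(9)=-159, a(10)=-176, a(11)=-193, a(12)=-210, a(13)=-227; answer -227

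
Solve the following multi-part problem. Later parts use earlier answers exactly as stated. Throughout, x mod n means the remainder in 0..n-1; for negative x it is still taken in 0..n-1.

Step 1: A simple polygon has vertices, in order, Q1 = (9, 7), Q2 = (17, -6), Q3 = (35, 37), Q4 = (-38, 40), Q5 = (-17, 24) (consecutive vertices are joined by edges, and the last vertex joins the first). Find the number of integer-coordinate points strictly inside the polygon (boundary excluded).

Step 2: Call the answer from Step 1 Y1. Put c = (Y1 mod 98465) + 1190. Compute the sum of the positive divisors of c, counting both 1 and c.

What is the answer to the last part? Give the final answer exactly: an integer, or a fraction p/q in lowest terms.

Step 1: cross terms: (9*-6 - 17*7)=-173, (17*37 - 35*-6)=839, (35*40 - -38*37)=2806, (-38*24 - -17*40)=-232, (-17*7 - 9*24)=-335; twice the area = |2905| = 2905; area = 2905/2; boundary points = 1 + 1 + 1 + 1 + 1 = 5; strictly interior points = area - boundary/2 + 1 = 1451; answer 1451
Step 2: Y1 = 1451; c = 2641; 2641 = 19 * 139; sigma = (1 + 19) * (1 + 139) = 20 * 140 = 2800; answer 2800

2800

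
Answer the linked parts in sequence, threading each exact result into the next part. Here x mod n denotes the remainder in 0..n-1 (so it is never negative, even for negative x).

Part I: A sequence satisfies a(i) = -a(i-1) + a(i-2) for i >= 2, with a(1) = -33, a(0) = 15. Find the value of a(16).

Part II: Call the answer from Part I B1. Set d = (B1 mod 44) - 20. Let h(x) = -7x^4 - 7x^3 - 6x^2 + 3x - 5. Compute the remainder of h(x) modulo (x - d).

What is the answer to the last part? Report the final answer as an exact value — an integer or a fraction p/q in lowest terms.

Part I: a(2) = -1*(-33) + 1*(15) = 48; iterating: a(2)=48, a(3)=-81, a(4)=129, a(5)=-210, a(6)=339, a(7)=-549, a(8)=888, a(9)=-1437, a(10)=2325, a(11)=-3762, a(12)=6087, a(13)=-9849, a(14)=15936, a(15)=-25785, a(16)=41721; answer 41721
Part II: B1 = 41721; d = -11; remainder = value at the root: -7*(-11)^4 - 7*(-11)^3 - 6*(-11)^2 + 3*(-11)^1 - 5 = (-102487) + (9317) + (-726) + (-33) + (-5) = -93934; answer -93934

-93934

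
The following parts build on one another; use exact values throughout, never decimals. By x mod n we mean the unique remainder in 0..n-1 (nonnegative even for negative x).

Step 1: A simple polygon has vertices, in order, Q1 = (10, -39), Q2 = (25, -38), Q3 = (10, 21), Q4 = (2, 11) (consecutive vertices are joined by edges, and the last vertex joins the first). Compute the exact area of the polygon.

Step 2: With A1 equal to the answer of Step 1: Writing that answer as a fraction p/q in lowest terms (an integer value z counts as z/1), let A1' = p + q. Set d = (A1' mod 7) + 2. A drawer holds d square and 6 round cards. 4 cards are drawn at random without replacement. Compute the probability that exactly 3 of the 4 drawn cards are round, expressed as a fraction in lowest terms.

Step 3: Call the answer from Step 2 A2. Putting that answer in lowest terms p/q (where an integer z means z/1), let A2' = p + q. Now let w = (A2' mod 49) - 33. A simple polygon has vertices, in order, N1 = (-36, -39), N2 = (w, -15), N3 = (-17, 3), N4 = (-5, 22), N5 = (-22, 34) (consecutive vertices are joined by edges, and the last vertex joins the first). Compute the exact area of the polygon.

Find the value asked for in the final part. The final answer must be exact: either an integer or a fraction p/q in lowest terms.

972

Step 1: cross terms: (10*-38 - 25*-39)=595, (25*21 - 10*-38)=905, (10*11 - 2*21)=68, (2*-39 - 10*11)=-188; twice the area = |1380| = 1380; area = 690; answer 690
Step 2: A1 = 690; threaded value p + q = 691; d = 7; total draws C(13,4) = 715; favorable C(6,3)*C(7,1) = 140; P = 28/143; answer 28/143
Step 3: A2 = 28/143; threaded value p + q = 171; w = -9; cross terms: (-36*-15 - -9*-39)=189, (-9*3 - -17*-15)=-282, (-17*22 - -5*3)=-359, (-5*34 - -22*22)=314, (-22*-39 - -36*34)=2082; twice the area = |1944| = 1944; area = 972; answer 972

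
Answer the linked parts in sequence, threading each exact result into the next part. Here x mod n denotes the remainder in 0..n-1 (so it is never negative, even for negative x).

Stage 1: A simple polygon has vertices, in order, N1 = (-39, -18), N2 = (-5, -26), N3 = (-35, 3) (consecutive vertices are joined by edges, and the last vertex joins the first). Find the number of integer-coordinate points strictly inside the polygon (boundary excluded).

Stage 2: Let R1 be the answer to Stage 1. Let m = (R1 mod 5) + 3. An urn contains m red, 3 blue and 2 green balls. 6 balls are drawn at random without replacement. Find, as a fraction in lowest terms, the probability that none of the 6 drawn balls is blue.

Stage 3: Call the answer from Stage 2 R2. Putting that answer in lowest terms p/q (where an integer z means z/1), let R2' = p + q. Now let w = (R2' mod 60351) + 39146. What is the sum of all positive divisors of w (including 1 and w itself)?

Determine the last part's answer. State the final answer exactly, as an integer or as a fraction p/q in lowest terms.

Stage 1: cross terms: (-39*-26 - -5*-18)=924, (-5*3 - -35*-26)=-925, (-35*-18 - -39*3)=747; twice the area = |746| = 746; area = 373; boundary points = 2 + 1 + 1 = 4; strictly interior points = area - boundary/2 + 1 = 372; answer 372
Stage 2: R1 = 372; m = 5; total draws C(10,6) = 210; favorable C(7,6) = 7; P = 1/30; answer 1/30
Stage 3: R2 = 1/30; threaded value p + q = 31; w = 39177; 39177 = 3^3 * 1451; sigma = (1 + 3 + 9 + 27) * (1 + 1451) = 40 * 1452 = 58080; answer 58080

58080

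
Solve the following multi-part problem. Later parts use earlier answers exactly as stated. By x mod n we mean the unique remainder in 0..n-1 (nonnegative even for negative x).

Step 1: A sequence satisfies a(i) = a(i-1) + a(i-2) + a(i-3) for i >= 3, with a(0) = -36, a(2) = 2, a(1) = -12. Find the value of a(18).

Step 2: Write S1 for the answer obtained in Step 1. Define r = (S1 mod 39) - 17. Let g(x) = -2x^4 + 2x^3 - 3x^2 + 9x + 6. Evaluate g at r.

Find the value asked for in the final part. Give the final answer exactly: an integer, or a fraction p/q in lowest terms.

Step 1: a(3) = 1*(2) + 1*(-12) + 1*(-36) = -46; iterating: a(3)=-46, a(4)=-56, a(5)=-100, a(6)=-202, a(7)=-358, a(8)=-660, a(9)=-1220, a(10)=-2238, a(11)=-4118, a(12)=-7576, a(13)=-13932, a(14)=-25626, a(15)=-47134, a(16)=-86692, a(17)=-159452, a(18)=-293278; answer -293278
Step 2: S1 = -293278; r = -15; -2*(-15)^4 + 2*(-15)^3 - 3*(-15)^2 + 9*(-15)^1 + 6 = (-101250) + (-6750) + (-675) + (-135) + (6) = -108804; answer -108804

-108804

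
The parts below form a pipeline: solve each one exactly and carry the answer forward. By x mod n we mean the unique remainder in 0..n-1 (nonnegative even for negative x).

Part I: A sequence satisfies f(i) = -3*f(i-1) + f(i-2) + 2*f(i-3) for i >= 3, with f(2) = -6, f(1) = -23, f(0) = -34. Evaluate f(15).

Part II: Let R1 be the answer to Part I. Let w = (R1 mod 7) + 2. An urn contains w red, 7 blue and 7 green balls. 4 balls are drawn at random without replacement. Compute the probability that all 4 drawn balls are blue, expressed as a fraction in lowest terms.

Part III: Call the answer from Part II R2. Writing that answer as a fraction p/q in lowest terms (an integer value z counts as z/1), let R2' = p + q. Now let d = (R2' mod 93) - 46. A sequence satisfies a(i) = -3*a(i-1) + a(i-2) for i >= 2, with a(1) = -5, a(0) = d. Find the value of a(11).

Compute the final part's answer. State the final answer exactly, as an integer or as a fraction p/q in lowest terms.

Part I: f(3) = -3*(-6) + 1*(-23) + 2*(-34) = -73; iterating: f(3)=-73, f(4)=167, f(5)=-586, f(6)=1779, f(7)=-5589, f(8)=17374, f(9)=-54153, f(10)=168655, f(11)=-525370, f(12)=1636459, f(13)=-5097437, f(14)=15878030, f(15)=-49458609; answer -49458609
Part II: R1 = -49458609; w = 5; total draws C(19,4) = 3876; favorable C(7,4) = 35; P = 35/3876; answer 35/3876
Part III: R2 = 35/3876; threaded value p + q = 3911; d = -41; a(2) = -3*(-5) + 1*(-41) = -26; iterating: a(2)=-26, a(3)=73, a(4)=-245, a(5)=808, a(6)=-2669, a(7)=8815, a(8)=-29114, a(9)=96157, a(10)=-317585, a(11)=1048912; answer 1048912

1048912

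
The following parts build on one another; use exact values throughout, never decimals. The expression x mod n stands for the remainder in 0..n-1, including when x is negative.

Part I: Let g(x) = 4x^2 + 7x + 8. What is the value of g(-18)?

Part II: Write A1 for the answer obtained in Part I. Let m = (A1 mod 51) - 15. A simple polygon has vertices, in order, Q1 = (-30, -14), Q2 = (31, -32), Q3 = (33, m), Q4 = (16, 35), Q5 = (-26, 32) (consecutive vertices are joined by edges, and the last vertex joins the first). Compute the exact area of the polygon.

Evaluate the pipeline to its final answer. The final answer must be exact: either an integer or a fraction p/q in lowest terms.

6201/2

Part I: 4*(-18)^2 + 7*(-18)^1 + 8 = (1296) + (-126) + (8) = 1178; answer 1178
Part II: A1 = 1178; m = -10; cross terms: (-30*-32 - 31*-14)=1394, (31*-10 - 33*-32)=746, (33*35 - 16*-10)=1315, (16*32 - -26*35)=1422, (-26*-14 - -30*32)=1324; twice the area = |6201| = 6201; area = 6201/2; answer 6201/2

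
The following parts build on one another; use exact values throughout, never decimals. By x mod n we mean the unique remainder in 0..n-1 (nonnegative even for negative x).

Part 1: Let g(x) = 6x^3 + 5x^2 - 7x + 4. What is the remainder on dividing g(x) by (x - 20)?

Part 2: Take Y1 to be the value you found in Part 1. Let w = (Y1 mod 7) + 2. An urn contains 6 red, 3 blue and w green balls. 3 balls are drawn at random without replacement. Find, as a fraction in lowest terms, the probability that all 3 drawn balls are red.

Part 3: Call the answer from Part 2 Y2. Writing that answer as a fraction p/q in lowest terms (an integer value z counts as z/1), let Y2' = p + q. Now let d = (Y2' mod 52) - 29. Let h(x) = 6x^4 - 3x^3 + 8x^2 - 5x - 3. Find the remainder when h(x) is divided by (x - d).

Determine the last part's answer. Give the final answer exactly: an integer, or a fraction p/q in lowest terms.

295347

Part 1: remainder = value at the root: 6*(20)^3 + 5*(20)^2 - 7*(20)^1 + 4 = (48000) + (2000) + (-140) + (4) = 49864; answer 49864
Part 2: Y1 = 49864; w = 5; total draws C(14,3) = 364; favorable C(6,3) = 20; P = 5/91; answer 5/91
Part 3: Y2 = 5/91; threaded value p + q = 96; d = 15; remainder = value at the root: 6*(15)^4 - 3*(15)^3 + 8*(15)^2 - 5*(15)^1 - 3 = (303750) + (-10125) + (1800) + (-75) + (-3) = 295347; answer 295347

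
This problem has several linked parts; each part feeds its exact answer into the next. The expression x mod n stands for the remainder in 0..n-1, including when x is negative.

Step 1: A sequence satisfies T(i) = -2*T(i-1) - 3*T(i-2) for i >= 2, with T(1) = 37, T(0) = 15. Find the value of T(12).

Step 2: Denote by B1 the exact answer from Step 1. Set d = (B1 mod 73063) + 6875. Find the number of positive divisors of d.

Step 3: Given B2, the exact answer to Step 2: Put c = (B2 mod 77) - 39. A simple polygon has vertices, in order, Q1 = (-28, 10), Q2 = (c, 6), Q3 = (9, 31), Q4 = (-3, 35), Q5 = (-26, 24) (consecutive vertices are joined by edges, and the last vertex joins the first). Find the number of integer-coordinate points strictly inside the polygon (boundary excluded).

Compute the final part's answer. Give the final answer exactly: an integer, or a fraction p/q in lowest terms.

Step 1: T(2) = -2*(37) - 3*(15) = -119; iterating: T(2)=-119, T(3)=127, T(4)=103, T(5)=-587, T(6)=865, T(7)=31, T(8)=-2657, T(9)=5221, T(10)=-2471, T(11)=-10721, T(12)=28855; answer 28855
Step 2: B1 = 28855; d = 35730; 35730 = 2 * 3^2 * 5 * 397; number of divisors = (1+1) * (2+1) * (1+1) * (1+1) = 24; answer 24
Step 3: B2 = 24; c = -15; cross terms: (-28*6 - -15*10)=-18, (-15*31 - 9*6)=-519, (9*35 - -3*31)=408, (-3*24 - -26*35)=838, (-26*10 - -28*24)=412; twice the area = |1121| = 1121; area = 1121/2; boundary points = 1 + 1 + 4 + 1 + 2 = 9; strictly interior points = area - boundary/2 + 1 = 557; answer 557

557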